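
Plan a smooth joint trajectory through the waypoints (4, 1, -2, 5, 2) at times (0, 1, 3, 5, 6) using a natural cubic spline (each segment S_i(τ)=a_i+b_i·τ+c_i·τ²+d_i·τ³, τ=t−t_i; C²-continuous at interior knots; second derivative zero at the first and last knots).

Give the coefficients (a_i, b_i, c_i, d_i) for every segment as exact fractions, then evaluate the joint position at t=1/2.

Δ: Δ0=-3, Δ1=-3/2, Δ2=7/2, Δ3=-3
row 1: diag=6, rhs=9; c'=1/3, d'=3/2
row 2: denom=8−2·1/3=22/3; d'=(30−2·3/2)/(22/3)=81/22
row 3: denom=6−2·3/11=60/11; d'=(-39−2·81/22)/(60/11)=-17/2
back: M3=-17/2
back: M2=81/22−3/11·-17/2=6
back: M1=3/2−1/3·6=-1/2
M: M0=0, M1=-1/2, M2=6, M3=-17/2, M4=0
seg 0: a=4, c=M0/2=0, d=(M1−M0)/(6·1)=-1/12, b=Δ0−h0·(2M0+M1)/6=-35/12
seg 1: a=1, c=M1/2=-1/4, d=(M2−M1)/(6·2)=13/24, b=Δ1−h1·(2M1+M2)/6=-19/6
seg 2: a=-2, c=M2/2=3, d=(M3−M2)/(6·2)=-29/24, b=Δ2−h2·(2M2+M3)/6=7/3
seg 3: a=5, c=M3/2=-17/4, d=(M4−M3)/(6·1)=17/12, b=Δ3−h3·(2M3+M4)/6=-1/6
t_q=1/2 → seg 0, τ=1/2; S=4+-35/12·τ+0·τ²+-1/12·τ³=81/32

  seg 0: a=4 b=-35/12 c=0 d=-1/12
  seg 1: a=1 b=-19/6 c=-1/4 d=13/24
  seg 2: a=-2 b=7/3 c=3 d=-29/24
  seg 3: a=5 b=-1/6 c=-17/4 d=17/12
S(1/2) = 81/32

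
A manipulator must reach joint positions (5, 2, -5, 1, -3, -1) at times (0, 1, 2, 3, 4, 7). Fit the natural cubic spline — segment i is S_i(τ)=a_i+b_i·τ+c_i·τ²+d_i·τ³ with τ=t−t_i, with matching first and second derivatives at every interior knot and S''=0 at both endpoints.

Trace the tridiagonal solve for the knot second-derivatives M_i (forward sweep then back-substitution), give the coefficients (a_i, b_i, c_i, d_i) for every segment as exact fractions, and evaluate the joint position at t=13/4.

  seg 0: a=5 b=-1042/1299 c=0 d=-2855/1299
  seg 1: a=2 b=-9607/1299 c=-2855/433 d=9079/1299
  seg 2: a=-5 b=500/1299 c=6224/433 d=-11378/1299
  seg 3: a=1 b=3710/1299 c=-5154/433 d=6556/1299
  seg 4: a=-3 b=-7546/1299 c=1402/433 d=-1402/3897
S(13/4) = 7267/6928

Δ: Δ0=-3, Δ1=-7, Δ2=6, Δ3=-4, Δ4=2/3
row 1: diag=4, rhs=-24; c'=1/4, d'=-6
row 2: denom=4−1·1/4=15/4; d'=(78−1·-6)/(15/4)=112/5
row 3: denom=4−1·4/15=56/15; d'=(-60−1·112/5)/(56/15)=-309/14
row 4: denom=8−1·15/56=433/56; d'=(28−1·-309/14)/(433/56)=2804/433
back: M4=2804/433
back: M3=-309/14−15/56·2804/433=-10308/433
back: M2=112/5−4/15·-10308/433=12448/433
back: M1=-6−1/4·12448/433=-5710/433
M: M0=0, M1=-5710/433, M2=12448/433, M3=-10308/433, M4=2804/433, M5=0
seg 0: a=5, c=M0/2=0, d=(M1−M0)/(6·1)=-2855/1299, b=Δ0−h0·(2M0+M1)/6=-1042/1299
seg 1: a=2, c=M1/2=-2855/433, d=(M2−M1)/(6·1)=9079/1299, b=Δ1−h1·(2M1+M2)/6=-9607/1299
seg 2: a=-5, c=M2/2=6224/433, d=(M3−M2)/(6·1)=-11378/1299, b=Δ2−h2·(2M2+M3)/6=500/1299
seg 3: a=1, c=M3/2=-5154/433, d=(M4−M3)/(6·1)=6556/1299, b=Δ3−h3·(2M3+M4)/6=3710/1299
seg 4: a=-3, c=M4/2=1402/433, d=(M5−M4)/(6·3)=-1402/3897, b=Δ4−h4·(2M4+M5)/6=-7546/1299
t_q=13/4 → seg 3, τ=1/4; S=1+3710/1299·τ+-5154/433·τ²+6556/1299·τ³=7267/6928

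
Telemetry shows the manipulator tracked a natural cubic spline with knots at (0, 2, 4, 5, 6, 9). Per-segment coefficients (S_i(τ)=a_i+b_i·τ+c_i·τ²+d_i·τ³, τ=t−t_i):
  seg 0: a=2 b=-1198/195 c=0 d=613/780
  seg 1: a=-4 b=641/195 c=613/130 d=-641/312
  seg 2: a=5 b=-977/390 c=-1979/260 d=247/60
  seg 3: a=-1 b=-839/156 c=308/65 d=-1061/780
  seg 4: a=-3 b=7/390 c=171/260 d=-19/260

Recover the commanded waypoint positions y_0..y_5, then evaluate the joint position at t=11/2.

y_0=2 y_1=-4 y_2=5 y_3=-1 y_4=-3 y_5=1
S(11/2) = -5563/2080

y_0 = S_0(0) = a_0 = 2
y_1 = S_1(0) = a_1 = -4
y_2 = S_2(0) = a_2 = 5
y_3 = S_3(0) = a_3 = -1
y_4 = S_4(0) = a_4 = -3
y_5 = S_4(3) = 1
t_q=11/2 is in segment 3 (τ=1/2); S_3(τ)=-5563/2080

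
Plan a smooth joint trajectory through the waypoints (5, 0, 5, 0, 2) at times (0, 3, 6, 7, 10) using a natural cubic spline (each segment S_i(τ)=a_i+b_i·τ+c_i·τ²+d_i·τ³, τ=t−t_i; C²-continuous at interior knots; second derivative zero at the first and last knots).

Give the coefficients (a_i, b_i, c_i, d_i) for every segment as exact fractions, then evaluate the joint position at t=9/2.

Δ: Δ0=-5/3, Δ1=5/3, Δ2=-5, Δ3=2/3
row 1: diag=12, rhs=20; c'=1/4, d'=5/3
row 2: denom=8−3·1/4=29/4; d'=(-40−3·5/3)/(29/4)=-180/29
row 3: denom=8−1·4/29=228/29; d'=(34−1·-180/29)/(228/29)=583/114
back: M3=583/114
back: M2=-180/29−4/29·583/114=-394/57
back: M1=5/3−1/4·-394/57=129/38
M: M0=0, M1=129/38, M2=-394/57, M3=583/114, M4=0
seg 0: a=5, c=M0/2=0, d=(M1−M0)/(6·3)=43/228, b=Δ0−h0·(2M0+M1)/6=-767/228
seg 1: a=0, c=M1/2=129/76, d=(M2−M1)/(6·3)=-1175/2052, b=Δ1−h1·(2M1+M2)/6=197/114
seg 2: a=5, c=M2/2=-197/57, d=(M3−M2)/(6·1)=457/228, b=Δ2−h2·(2M2+M3)/6=-809/228
seg 3: a=0, c=M3/2=583/228, d=(M4−M3)/(6·3)=-583/2052, b=Δ3−h3·(2M3+M4)/6=-169/38
t_q=9/2 → seg 1, τ=3/2; S=0+197/114·τ+129/76·τ²+-1175/2052·τ³=2723/608

  seg 0: a=5 b=-767/228 c=0 d=43/228
  seg 1: a=0 b=197/114 c=129/76 d=-1175/2052
  seg 2: a=5 b=-809/228 c=-197/57 d=457/228
  seg 3: a=0 b=-169/38 c=583/228 d=-583/2052
S(9/2) = 2723/608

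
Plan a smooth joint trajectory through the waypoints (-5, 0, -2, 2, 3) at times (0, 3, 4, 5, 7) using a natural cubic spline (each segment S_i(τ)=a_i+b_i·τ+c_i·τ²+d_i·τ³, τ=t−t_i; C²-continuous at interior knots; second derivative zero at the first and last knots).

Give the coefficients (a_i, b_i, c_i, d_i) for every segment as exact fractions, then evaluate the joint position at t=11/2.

  seg 0: a=-5 b=4009/1068 c=0 d=-743/3204
  seg 1: a=0 b=-1339/534 c=-743/356 d=2771/1068
  seg 2: a=-2 b=1177/1068 c=507/89 d=-2989/1068
  seg 3: a=2 b=2189/534 c=-961/356 d=961/2136
S(11/2) = 19543/5696

Δ: Δ0=5/3, Δ1=-2, Δ2=4, Δ3=1/2
row 1: diag=8, rhs=-22; c'=1/8, d'=-11/4
row 2: denom=4−1·1/8=31/8; d'=(36−1·-11/4)/(31/8)=10
row 3: denom=6−1·8/31=178/31; d'=(-21−1·10)/(178/31)=-961/178
back: M3=-961/178
back: M2=10−8/31·-961/178=1014/89
back: M1=-11/4−1/8·1014/89=-743/178
M: M0=0, M1=-743/178, M2=1014/89, M3=-961/178, M4=0
seg 0: a=-5, c=M0/2=0, d=(M1−M0)/(6·3)=-743/3204, b=Δ0−h0·(2M0+M1)/6=4009/1068
seg 1: a=0, c=M1/2=-743/356, d=(M2−M1)/(6·1)=2771/1068, b=Δ1−h1·(2M1+M2)/6=-1339/534
seg 2: a=-2, c=M2/2=507/89, d=(M3−M2)/(6·1)=-2989/1068, b=Δ2−h2·(2M2+M3)/6=1177/1068
seg 3: a=2, c=M3/2=-961/356, d=(M4−M3)/(6·2)=961/2136, b=Δ3−h3·(2M3+M4)/6=2189/534
t_q=11/2 → seg 3, τ=1/2; S=2+2189/534·τ+-961/356·τ²+961/2136·τ³=19543/5696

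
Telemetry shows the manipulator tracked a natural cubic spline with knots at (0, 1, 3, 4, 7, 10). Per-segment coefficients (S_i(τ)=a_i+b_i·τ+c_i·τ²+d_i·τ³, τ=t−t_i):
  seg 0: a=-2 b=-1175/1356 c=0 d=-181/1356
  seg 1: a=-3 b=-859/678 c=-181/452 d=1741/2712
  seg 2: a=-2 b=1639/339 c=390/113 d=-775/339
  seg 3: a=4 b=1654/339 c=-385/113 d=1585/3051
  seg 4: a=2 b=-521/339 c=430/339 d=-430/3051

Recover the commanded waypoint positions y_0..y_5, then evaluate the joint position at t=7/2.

y_0 = S_0(0) = a_0 = -2
y_1 = S_1(0) = a_1 = -3
y_2 = S_2(0) = a_2 = -2
y_3 = S_3(0) = a_3 = 4
y_4 = S_4(0) = a_4 = 2
y_5 = S_4(3) = 5
t_q=7/2 is in segment 2 (τ=1/2); S_2(τ)=899/904

y_0=-2 y_1=-3 y_2=-2 y_3=4 y_4=2 y_5=5
S(7/2) = 899/904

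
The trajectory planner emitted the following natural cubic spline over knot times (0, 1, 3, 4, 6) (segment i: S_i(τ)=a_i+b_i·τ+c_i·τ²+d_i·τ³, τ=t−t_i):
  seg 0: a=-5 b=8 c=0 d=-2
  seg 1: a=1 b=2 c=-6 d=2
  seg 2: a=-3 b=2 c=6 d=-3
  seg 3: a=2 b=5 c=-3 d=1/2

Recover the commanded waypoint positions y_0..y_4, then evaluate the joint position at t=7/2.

y_0 = S_0(0) = a_0 = -5
y_1 = S_1(0) = a_1 = 1
y_2 = S_2(0) = a_2 = -3
y_3 = S_3(0) = a_3 = 2
y_4 = S_3(2) = 4
t_q=7/2 is in segment 2 (τ=1/2); S_2(τ)=-7/8

y_0=-5 y_1=1 y_2=-3 y_3=2 y_4=4
S(7/2) = -7/8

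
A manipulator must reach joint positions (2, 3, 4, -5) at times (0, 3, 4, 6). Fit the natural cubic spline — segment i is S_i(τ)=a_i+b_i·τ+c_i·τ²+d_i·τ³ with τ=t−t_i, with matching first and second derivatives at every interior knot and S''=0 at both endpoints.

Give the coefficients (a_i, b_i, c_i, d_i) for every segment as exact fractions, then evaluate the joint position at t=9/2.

  seg 0: a=2 b=-77/282 c=0 d=19/282
  seg 1: a=3 b=218/141 c=57/94 d=-325/282
  seg 2: a=4 b=-197/282 c=-134/47 d=67/141
S(9/2) = 1127/376

Δ: Δ0=1/3, Δ1=1, Δ2=-9/2
row 1: diag=8, rhs=4; c'=1/8, d'=1/2
row 2: denom=6−1·1/8=47/8; d'=(-33−1·1/2)/(47/8)=-268/47
back: M2=-268/47
back: M1=1/2−1/8·-268/47=57/47
M: M0=0, M1=57/47, M2=-268/47, M3=0
seg 0: a=2, c=M0/2=0, d=(M1−M0)/(6·3)=19/282, b=Δ0−h0·(2M0+M1)/6=-77/282
seg 1: a=3, c=M1/2=57/94, d=(M2−M1)/(6·1)=-325/282, b=Δ1−h1·(2M1+M2)/6=218/141
seg 2: a=4, c=M2/2=-134/47, d=(M3−M2)/(6·2)=67/141, b=Δ2−h2·(2M2+M3)/6=-197/282
t_q=9/2 → seg 2, τ=1/2; S=4+-197/282·τ+-134/47·τ²+67/141·τ³=1127/376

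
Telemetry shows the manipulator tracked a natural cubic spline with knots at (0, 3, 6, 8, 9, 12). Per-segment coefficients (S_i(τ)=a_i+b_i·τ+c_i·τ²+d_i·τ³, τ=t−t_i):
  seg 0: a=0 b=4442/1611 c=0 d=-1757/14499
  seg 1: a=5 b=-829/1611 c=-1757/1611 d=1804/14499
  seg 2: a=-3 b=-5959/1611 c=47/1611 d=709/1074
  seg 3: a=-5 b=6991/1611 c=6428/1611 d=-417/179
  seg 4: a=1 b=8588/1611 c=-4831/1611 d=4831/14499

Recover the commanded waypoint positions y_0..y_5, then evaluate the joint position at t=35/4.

y_0=0 y_1=5 y_2=-3 y_3=-5 y_4=1 y_5=-1
S(35/4) = -16625/34368

y_0 = S_0(0) = a_0 = 0
y_1 = S_1(0) = a_1 = 5
y_2 = S_2(0) = a_2 = -3
y_3 = S_3(0) = a_3 = -5
y_4 = S_4(0) = a_4 = 1
y_5 = S_4(3) = -1
t_q=35/4 is in segment 3 (τ=3/4); S_3(τ)=-16625/34368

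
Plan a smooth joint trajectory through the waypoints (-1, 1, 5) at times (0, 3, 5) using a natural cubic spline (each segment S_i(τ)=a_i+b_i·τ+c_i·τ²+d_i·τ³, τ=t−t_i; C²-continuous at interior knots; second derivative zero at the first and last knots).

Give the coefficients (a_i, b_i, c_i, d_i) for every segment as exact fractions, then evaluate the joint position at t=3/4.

Δ: Δ0=2/3, Δ1=2
row 1: diag=10, rhs=8; c'=1/5, d'=4/5
back: M1=4/5
M: M0=0, M1=4/5, M2=0
seg 0: a=-1, c=M0/2=0, d=(M1−M0)/(6·3)=2/45, b=Δ0−h0·(2M0+M1)/6=4/15
seg 1: a=1, c=M1/2=2/5, d=(M2−M1)/(6·2)=-1/15, b=Δ1−h1·(2M1+M2)/6=22/15
t_q=3/4 → seg 0, τ=3/4; S=-1+4/15·τ+0·τ²+2/45·τ³=-25/32

  seg 0: a=-1 b=4/15 c=0 d=2/45
  seg 1: a=1 b=22/15 c=2/5 d=-1/15
S(3/4) = -25/32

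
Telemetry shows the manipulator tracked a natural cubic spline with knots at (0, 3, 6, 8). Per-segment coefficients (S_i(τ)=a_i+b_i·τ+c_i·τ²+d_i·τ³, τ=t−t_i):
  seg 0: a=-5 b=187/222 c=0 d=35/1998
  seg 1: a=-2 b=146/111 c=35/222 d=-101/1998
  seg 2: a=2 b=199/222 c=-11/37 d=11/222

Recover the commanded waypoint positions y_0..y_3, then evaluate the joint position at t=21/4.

y_0=-5 y_1=-2 y_2=2 y_3=3
S(21/4) = 5597/4736

y_0 = S_0(0) = a_0 = -5
y_1 = S_1(0) = a_1 = -2
y_2 = S_2(0) = a_2 = 2
y_3 = S_2(2) = 3
t_q=21/4 is in segment 1 (τ=9/4); S_1(τ)=5597/4736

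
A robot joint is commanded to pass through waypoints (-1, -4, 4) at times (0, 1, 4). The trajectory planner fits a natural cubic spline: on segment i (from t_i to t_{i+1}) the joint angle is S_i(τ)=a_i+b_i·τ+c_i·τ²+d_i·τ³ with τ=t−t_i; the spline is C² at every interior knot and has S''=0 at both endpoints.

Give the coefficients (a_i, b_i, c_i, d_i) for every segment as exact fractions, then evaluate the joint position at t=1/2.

Δ: Δ0=-3, Δ1=8/3
row 1: diag=8, rhs=34; c'=3/8, d'=17/4
back: M1=17/4
M: M0=0, M1=17/4, M2=0
seg 0: a=-1, c=M0/2=0, d=(M1−M0)/(6·1)=17/24, b=Δ0−h0·(2M0+M1)/6=-89/24
seg 1: a=-4, c=M1/2=17/8, d=(M2−M1)/(6·3)=-17/72, b=Δ1−h1·(2M1+M2)/6=-19/12
t_q=1/2 → seg 0, τ=1/2; S=-1+-89/24·τ+0·τ²+17/24·τ³=-177/64

  seg 0: a=-1 b=-89/24 c=0 d=17/24
  seg 1: a=-4 b=-19/12 c=17/8 d=-17/72
S(1/2) = -177/64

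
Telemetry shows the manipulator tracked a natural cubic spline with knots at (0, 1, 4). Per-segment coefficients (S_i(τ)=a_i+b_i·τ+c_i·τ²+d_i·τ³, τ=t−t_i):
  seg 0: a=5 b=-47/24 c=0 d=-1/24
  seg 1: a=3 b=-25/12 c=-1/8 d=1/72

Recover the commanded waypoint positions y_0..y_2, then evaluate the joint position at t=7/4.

y_0=5 y_1=3 y_2=-4
S(7/4) = 703/512

y_0 = S_0(0) = a_0 = 5
y_1 = S_1(0) = a_1 = 3
y_2 = S_1(3) = -4
t_q=7/4 is in segment 1 (τ=3/4); S_1(τ)=703/512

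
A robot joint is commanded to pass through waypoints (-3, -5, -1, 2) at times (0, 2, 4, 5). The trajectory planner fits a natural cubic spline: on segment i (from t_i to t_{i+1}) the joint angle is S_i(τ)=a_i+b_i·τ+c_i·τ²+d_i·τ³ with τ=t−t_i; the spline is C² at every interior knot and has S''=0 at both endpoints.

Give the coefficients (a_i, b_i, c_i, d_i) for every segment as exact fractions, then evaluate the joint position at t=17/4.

Δ: Δ0=-1, Δ1=2, Δ2=3
row 1: diag=8, rhs=18; c'=1/4, d'=9/4
row 2: denom=6−2·1/4=11/2; d'=(6−2·9/4)/(11/2)=3/11
back: M2=3/11
back: M1=9/4−1/4·3/11=24/11
M: M0=0, M1=24/11, M2=3/11, M3=0
seg 0: a=-3, c=M0/2=0, d=(M1−M0)/(6·2)=2/11, b=Δ0−h0·(2M0+M1)/6=-19/11
seg 1: a=-5, c=M1/2=12/11, d=(M2−M1)/(6·2)=-7/44, b=Δ1−h1·(2M1+M2)/6=5/11
seg 2: a=-1, c=M2/2=3/22, d=(M3−M2)/(6·1)=-1/22, b=Δ2−h2·(2M2+M3)/6=32/11
t_q=17/4 → seg 2, τ=1/4; S=-1+32/11·τ+3/22·τ²+-1/22·τ³=-373/1408

  seg 0: a=-3 b=-19/11 c=0 d=2/11
  seg 1: a=-5 b=5/11 c=12/11 d=-7/44
  seg 2: a=-1 b=32/11 c=3/22 d=-1/22
S(17/4) = -373/1408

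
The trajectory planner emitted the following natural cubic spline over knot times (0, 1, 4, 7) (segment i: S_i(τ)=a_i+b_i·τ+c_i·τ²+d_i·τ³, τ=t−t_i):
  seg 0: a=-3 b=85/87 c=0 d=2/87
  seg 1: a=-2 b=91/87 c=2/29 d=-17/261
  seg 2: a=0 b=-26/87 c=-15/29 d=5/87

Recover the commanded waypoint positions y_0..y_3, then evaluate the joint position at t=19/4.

y_0 = S_0(0) = a_0 = -3
y_1 = S_1(0) = a_1 = -2
y_2 = S_2(0) = a_2 = 0
y_3 = S_2(3) = -4
t_q=19/4 is in segment 2 (τ=3/4); S_2(τ)=-911/1856

y_0=-3 y_1=-2 y_2=0 y_3=-4
S(19/4) = -911/1856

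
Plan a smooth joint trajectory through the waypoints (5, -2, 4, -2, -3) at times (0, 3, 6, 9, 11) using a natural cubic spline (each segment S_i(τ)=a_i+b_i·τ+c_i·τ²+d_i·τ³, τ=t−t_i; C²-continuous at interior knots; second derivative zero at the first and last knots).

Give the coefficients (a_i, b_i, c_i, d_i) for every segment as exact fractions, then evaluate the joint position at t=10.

  seg 0: a=5 b=-3161/828 c=0 d=1229/7452
  seg 1: a=-2 b=263/414 c=1229/828 d=-2557/7452
  seg 2: a=4 b=229/828 c=-332/207 d=2099/7452
  seg 3: a=-2 b=-721/414 c=257/276 d=-257/1656
S(10) = -1637/552

Δ: Δ0=-7/3, Δ1=2, Δ2=-2, Δ3=-1/2
row 1: diag=12, rhs=26; c'=1/4, d'=13/6
row 2: denom=12−3·1/4=45/4; d'=(-24−3·13/6)/(45/4)=-122/45
row 3: denom=10−3·4/15=46/5; d'=(9−3·-122/45)/(46/5)=257/138
back: M3=257/138
back: M2=-122/45−4/15·257/138=-664/207
back: M1=13/6−1/4·-664/207=1229/414
M: M0=0, M1=1229/414, M2=-664/207, M3=257/138, M4=0
seg 0: a=5, c=M0/2=0, d=(M1−M0)/(6·3)=1229/7452, b=Δ0−h0·(2M0+M1)/6=-3161/828
seg 1: a=-2, c=M1/2=1229/828, d=(M2−M1)/(6·3)=-2557/7452, b=Δ1−h1·(2M1+M2)/6=263/414
seg 2: a=4, c=M2/2=-332/207, d=(M3−M2)/(6·3)=2099/7452, b=Δ2−h2·(2M2+M3)/6=229/828
seg 3: a=-2, c=M3/2=257/276, d=(M4−M3)/(6·2)=-257/1656, b=Δ3−h3·(2M3+M4)/6=-721/414
t_q=10 → seg 3, τ=1; S=-2+-721/414·τ+257/276·τ²+-257/1656·τ³=-1637/552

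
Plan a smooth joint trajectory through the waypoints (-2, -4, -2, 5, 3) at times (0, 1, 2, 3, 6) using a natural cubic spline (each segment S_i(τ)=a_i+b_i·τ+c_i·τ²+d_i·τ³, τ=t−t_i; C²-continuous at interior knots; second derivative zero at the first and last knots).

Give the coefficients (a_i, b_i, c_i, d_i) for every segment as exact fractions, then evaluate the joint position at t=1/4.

Δ: Δ0=-2, Δ1=2, Δ2=7, Δ3=-2/3
row 1: diag=4, rhs=24; c'=1/4, d'=6
row 2: denom=4−1·1/4=15/4; d'=(30−1·6)/(15/4)=32/5
row 3: denom=8−1·4/15=116/15; d'=(-46−1·32/5)/(116/15)=-393/58
back: M3=-393/58
back: M2=32/5−4/15·-393/58=238/29
back: M1=6−1/4·238/29=229/58
M: M0=0, M1=229/58, M2=238/29, M3=-393/58, M4=0
seg 0: a=-2, c=M0/2=0, d=(M1−M0)/(6·1)=229/348, b=Δ0−h0·(2M0+M1)/6=-925/348
seg 1: a=-4, c=M1/2=229/116, d=(M2−M1)/(6·1)=247/348, b=Δ1−h1·(2M1+M2)/6=-119/174
seg 2: a=-2, c=M2/2=119/29, d=(M3−M2)/(6·1)=-869/348, b=Δ2−h2·(2M2+M3)/6=1877/348
seg 3: a=5, c=M3/2=-393/116, d=(M4−M3)/(6·3)=131/348, b=Δ3−h3·(2M3+M4)/6=1063/174
t_q=1/4 → seg 0, τ=1/4; S=-2+-925/348·τ+0·τ²+229/348·τ³=-19705/7424

  seg 0: a=-2 b=-925/348 c=0 d=229/348
  seg 1: a=-4 b=-119/174 c=229/116 d=247/348
  seg 2: a=-2 b=1877/348 c=119/29 d=-869/348
  seg 3: a=5 b=1063/174 c=-393/116 d=131/348
S(1/4) = -19705/7424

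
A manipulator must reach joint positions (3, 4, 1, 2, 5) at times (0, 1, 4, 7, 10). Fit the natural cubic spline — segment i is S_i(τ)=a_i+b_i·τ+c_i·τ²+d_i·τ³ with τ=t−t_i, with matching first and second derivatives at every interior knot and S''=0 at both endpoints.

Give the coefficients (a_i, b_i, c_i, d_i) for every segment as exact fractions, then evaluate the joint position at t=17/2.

  seg 0: a=3 b=107/81 c=0 d=-26/81
  seg 1: a=4 b=29/81 c=-26/27 d=124/729
  seg 2: a=1 b=-67/81 c=46/81 d=-44/729
  seg 3: a=2 b=77/81 c=2/81 d=-2/729
S(17/2) = 125/36

Δ: Δ0=1, Δ1=-1, Δ2=1/3, Δ3=1
row 1: diag=8, rhs=-12; c'=3/8, d'=-3/2
row 2: denom=12−3·3/8=87/8; d'=(8−3·-3/2)/(87/8)=100/87
row 3: denom=12−3·8/29=324/29; d'=(4−3·100/87)/(324/29)=4/81
back: M3=4/81
back: M2=100/87−8/29·4/81=92/81
back: M1=-3/2−3/8·92/81=-52/27
M: M0=0, M1=-52/27, M2=92/81, M3=4/81, M4=0
seg 0: a=3, c=M0/2=0, d=(M1−M0)/(6·1)=-26/81, b=Δ0−h0·(2M0+M1)/6=107/81
seg 1: a=4, c=M1/2=-26/27, d=(M2−M1)/(6·3)=124/729, b=Δ1−h1·(2M1+M2)/6=29/81
seg 2: a=1, c=M2/2=46/81, d=(M3−M2)/(6·3)=-44/729, b=Δ2−h2·(2M2+M3)/6=-67/81
seg 3: a=2, c=M3/2=2/81, d=(M4−M3)/(6·3)=-2/729, b=Δ3−h3·(2M3+M4)/6=77/81
t_q=17/2 → seg 3, τ=3/2; S=2+77/81·τ+2/81·τ²+-2/729·τ³=125/36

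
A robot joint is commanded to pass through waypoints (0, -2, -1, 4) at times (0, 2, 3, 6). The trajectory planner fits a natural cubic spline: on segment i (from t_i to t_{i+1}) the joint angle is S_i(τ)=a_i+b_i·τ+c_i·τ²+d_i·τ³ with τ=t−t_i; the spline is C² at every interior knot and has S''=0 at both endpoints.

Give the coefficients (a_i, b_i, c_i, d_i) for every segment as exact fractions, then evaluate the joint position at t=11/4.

Δ: Δ0=-1, Δ1=1, Δ2=5/3
row 1: diag=6, rhs=12; c'=1/6, d'=2
row 2: denom=8−1·1/6=47/6; d'=(4−1·2)/(47/6)=12/47
back: M2=12/47
back: M1=2−1/6·12/47=92/47
M: M0=0, M1=92/47, M2=12/47, M3=0
seg 0: a=0, c=M0/2=0, d=(M1−M0)/(6·2)=23/141, b=Δ0−h0·(2M0+M1)/6=-233/141
seg 1: a=-2, c=M1/2=46/47, d=(M2−M1)/(6·1)=-40/141, b=Δ1−h1·(2M1+M2)/6=43/141
seg 2: a=-1, c=M2/2=6/47, d=(M3−M2)/(6·3)=-2/141, b=Δ2−h2·(2M2+M3)/6=199/141
t_q=11/4 → seg 1, τ=3/4; S=-2+43/141·τ+46/47·τ²+-40/141·τ³=-63/47

  seg 0: a=0 b=-233/141 c=0 d=23/141
  seg 1: a=-2 b=43/141 c=46/47 d=-40/141
  seg 2: a=-1 b=199/141 c=6/47 d=-2/141
S(11/4) = -63/47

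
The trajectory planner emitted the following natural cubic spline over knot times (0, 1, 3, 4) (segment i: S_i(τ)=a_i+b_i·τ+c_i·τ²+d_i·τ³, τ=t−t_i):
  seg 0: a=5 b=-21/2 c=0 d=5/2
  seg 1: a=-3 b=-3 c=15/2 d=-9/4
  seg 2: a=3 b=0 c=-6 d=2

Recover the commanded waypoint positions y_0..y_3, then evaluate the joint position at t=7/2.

y_0=5 y_1=-3 y_2=3 y_3=-1
S(7/2) = 7/4

y_0 = S_0(0) = a_0 = 5
y_1 = S_1(0) = a_1 = -3
y_2 = S_2(0) = a_2 = 3
y_3 = S_2(1) = -1
t_q=7/2 is in segment 2 (τ=1/2); S_2(τ)=7/4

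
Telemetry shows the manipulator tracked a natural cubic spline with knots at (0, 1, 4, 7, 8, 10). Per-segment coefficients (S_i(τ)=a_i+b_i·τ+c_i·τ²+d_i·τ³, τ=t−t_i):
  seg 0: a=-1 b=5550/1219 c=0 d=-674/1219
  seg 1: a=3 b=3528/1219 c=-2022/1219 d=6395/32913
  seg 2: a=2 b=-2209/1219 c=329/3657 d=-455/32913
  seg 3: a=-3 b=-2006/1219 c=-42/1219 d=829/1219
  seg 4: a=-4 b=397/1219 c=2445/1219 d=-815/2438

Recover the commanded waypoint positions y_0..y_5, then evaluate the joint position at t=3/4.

y_0=-1 y_1=3 y_2=2 y_3=-3 y_4=-4 y_5=2
S(3/4) = 85093/39008

y_0 = S_0(0) = a_0 = -1
y_1 = S_1(0) = a_1 = 3
y_2 = S_2(0) = a_2 = 2
y_3 = S_3(0) = a_3 = -3
y_4 = S_4(0) = a_4 = -4
y_5 = S_4(2) = 2
t_q=3/4 is in segment 0 (τ=3/4); S_0(τ)=85093/39008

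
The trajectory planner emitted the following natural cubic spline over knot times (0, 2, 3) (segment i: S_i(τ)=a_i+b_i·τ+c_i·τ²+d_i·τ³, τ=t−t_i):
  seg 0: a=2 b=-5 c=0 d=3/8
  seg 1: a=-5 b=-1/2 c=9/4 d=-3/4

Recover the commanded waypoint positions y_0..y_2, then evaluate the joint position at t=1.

y_0 = S_0(0) = a_0 = 2
y_1 = S_1(0) = a_1 = -5
y_2 = S_1(1) = -4
t_q=1 is in segment 0 (τ=1); S_0(τ)=-21/8

y_0=2 y_1=-5 y_2=-4
S(1) = -21/8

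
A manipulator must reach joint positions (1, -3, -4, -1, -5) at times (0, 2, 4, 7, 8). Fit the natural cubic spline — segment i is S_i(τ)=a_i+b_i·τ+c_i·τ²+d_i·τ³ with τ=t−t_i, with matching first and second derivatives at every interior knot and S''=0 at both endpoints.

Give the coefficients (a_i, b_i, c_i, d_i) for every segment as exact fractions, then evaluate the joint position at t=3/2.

  seg 0: a=1 b=-1177/536 c=0 d=105/2144
  seg 1: a=-3 b=-431/268 c=315/1072 d=279/2144
  seg 2: a=-4 b=605/536 c=72/67 d=-599/1608
  seg 3: a=-1 b=-665/268 c=-1221/536 d=407/536
S(3/2) = -36509/17152

Δ: Δ0=-2, Δ1=-1/2, Δ2=1, Δ3=-4
row 1: diag=8, rhs=9; c'=1/4, d'=9/8
row 2: denom=10−2·1/4=19/2; d'=(9−2·9/8)/(19/2)=27/38
row 3: denom=8−3·6/19=134/19; d'=(-30−3·27/38)/(134/19)=-1221/268
back: M3=-1221/268
back: M2=27/38−6/19·-1221/268=144/67
back: M1=9/8−1/4·144/67=315/536
M: M0=0, M1=315/536, M2=144/67, M3=-1221/268, M4=0
seg 0: a=1, c=M0/2=0, d=(M1−M0)/(6·2)=105/2144, b=Δ0−h0·(2M0+M1)/6=-1177/536
seg 1: a=-3, c=M1/2=315/1072, d=(M2−M1)/(6·2)=279/2144, b=Δ1−h1·(2M1+M2)/6=-431/268
seg 2: a=-4, c=M2/2=72/67, d=(M3−M2)/(6·3)=-599/1608, b=Δ2−h2·(2M2+M3)/6=605/536
seg 3: a=-1, c=M3/2=-1221/536, d=(M4−M3)/(6·1)=407/536, b=Δ3−h3·(2M3+M4)/6=-665/268
t_q=3/2 → seg 0, τ=3/2; S=1+-1177/536·τ+0·τ²+105/2144·τ³=-36509/17152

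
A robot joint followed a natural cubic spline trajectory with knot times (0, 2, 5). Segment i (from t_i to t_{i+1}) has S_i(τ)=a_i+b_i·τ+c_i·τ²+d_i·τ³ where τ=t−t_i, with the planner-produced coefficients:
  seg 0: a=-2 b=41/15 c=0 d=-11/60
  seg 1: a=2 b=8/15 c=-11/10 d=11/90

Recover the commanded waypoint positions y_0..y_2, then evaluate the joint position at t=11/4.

y_0 = S_0(0) = a_0 = -2
y_1 = S_1(0) = a_1 = 2
y_2 = S_1(3) = -3
t_q=11/4 is in segment 1 (τ=3/4); S_1(τ)=1173/640

y_0=-2 y_1=2 y_2=-3
S(11/4) = 1173/640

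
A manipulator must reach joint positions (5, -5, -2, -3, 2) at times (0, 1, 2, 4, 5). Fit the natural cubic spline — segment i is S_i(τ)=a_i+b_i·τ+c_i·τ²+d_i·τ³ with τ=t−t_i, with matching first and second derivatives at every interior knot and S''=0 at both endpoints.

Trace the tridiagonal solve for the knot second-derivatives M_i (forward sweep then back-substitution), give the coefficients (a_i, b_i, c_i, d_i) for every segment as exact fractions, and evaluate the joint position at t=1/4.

  seg 0: a=5 b=-834/61 c=0 d=224/61
  seg 1: a=-5 b=-162/61 c=672/61 d=-327/61
  seg 2: a=-2 b=201/61 c=-309/61 d=773/488
  seg 3: a=-3 b=249/122 c=1083/244 d=-361/244
S(1/4) = 100/61

Δ: Δ0=-10, Δ1=3, Δ2=-1/2, Δ3=5
row 1: diag=4, rhs=78; c'=1/4, d'=39/2
row 2: denom=6−1·1/4=23/4; d'=(-21−1·39/2)/(23/4)=-162/23
row 3: denom=6−2·8/23=122/23; d'=(33−2·-162/23)/(122/23)=1083/122
back: M3=1083/122
back: M2=-162/23−8/23·1083/122=-618/61
back: M1=39/2−1/4·-618/61=1344/61
M: M0=0, M1=1344/61, M2=-618/61, M3=1083/122, M4=0
seg 0: a=5, c=M0/2=0, d=(M1−M0)/(6·1)=224/61, b=Δ0−h0·(2M0+M1)/6=-834/61
seg 1: a=-5, c=M1/2=672/61, d=(M2−M1)/(6·1)=-327/61, b=Δ1−h1·(2M1+M2)/6=-162/61
seg 2: a=-2, c=M2/2=-309/61, d=(M3−M2)/(6·2)=773/488, b=Δ2−h2·(2M2+M3)/6=201/61
seg 3: a=-3, c=M3/2=1083/244, d=(M4−M3)/(6·1)=-361/244, b=Δ3−h3·(2M3+M4)/6=249/122
t_q=1/4 → seg 0, τ=1/4; S=5+-834/61·τ+0·τ²+224/61·τ³=100/61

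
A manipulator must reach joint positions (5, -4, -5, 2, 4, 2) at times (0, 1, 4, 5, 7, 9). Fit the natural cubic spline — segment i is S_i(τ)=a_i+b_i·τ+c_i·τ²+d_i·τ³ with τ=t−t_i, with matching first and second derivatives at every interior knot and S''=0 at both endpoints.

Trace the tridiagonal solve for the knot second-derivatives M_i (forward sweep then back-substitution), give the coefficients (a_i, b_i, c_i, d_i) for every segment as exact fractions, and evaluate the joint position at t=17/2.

  seg 0: a=5 b=-17314/1767 c=0 d=1411/1767
  seg 1: a=-4 b=-13081/1767 c=1411/589 d=-23/1767
  seg 2: a=-5 b=11696/1767 c=1342/589 d=-3353/1767
  seg 3: a=2 b=9689/1767 c=-2011/589 d=1036/1767
  seg 4: a=4 b=-2011/1767 c=61/589 d=-61/3534
S(17/2) = 23255/9424

Δ: Δ0=-9, Δ1=-1/3, Δ2=7, Δ3=1, Δ4=-1
row 1: diag=8, rhs=52; c'=3/8, d'=13/2
row 2: denom=8−3·3/8=55/8; d'=(44−3·13/2)/(55/8)=196/55
row 3: denom=6−1·8/55=322/55; d'=(-36−1·196/55)/(322/55)=-1088/161
row 4: denom=8−2·55/161=1178/161; d'=(-12−2·-1088/161)/(1178/161)=122/589
back: M4=122/589
back: M3=-1088/161−55/161·122/589=-4022/589
back: M2=196/55−8/55·-4022/589=2684/589
back: M1=13/2−3/8·2684/589=2822/589
M: M0=0, M1=2822/589, M2=2684/589, M3=-4022/589, M4=122/589, M5=0
seg 0: a=5, c=M0/2=0, d=(M1−M0)/(6·1)=1411/1767, b=Δ0−h0·(2M0+M1)/6=-17314/1767
seg 1: a=-4, c=M1/2=1411/589, d=(M2−M1)/(6·3)=-23/1767, b=Δ1−h1·(2M1+M2)/6=-13081/1767
seg 2: a=-5, c=M2/2=1342/589, d=(M3−M2)/(6·1)=-3353/1767, b=Δ2−h2·(2M2+M3)/6=11696/1767
seg 3: a=2, c=M3/2=-2011/589, d=(M4−M3)/(6·2)=1036/1767, b=Δ3−h3·(2M3+M4)/6=9689/1767
seg 4: a=4, c=M4/2=61/589, d=(M5−M4)/(6·2)=-61/3534, b=Δ4−h4·(2M4+M5)/6=-2011/1767
t_q=17/2 → seg 4, τ=3/2; S=4+-2011/1767·τ+61/589·τ²+-61/3534·τ³=23255/9424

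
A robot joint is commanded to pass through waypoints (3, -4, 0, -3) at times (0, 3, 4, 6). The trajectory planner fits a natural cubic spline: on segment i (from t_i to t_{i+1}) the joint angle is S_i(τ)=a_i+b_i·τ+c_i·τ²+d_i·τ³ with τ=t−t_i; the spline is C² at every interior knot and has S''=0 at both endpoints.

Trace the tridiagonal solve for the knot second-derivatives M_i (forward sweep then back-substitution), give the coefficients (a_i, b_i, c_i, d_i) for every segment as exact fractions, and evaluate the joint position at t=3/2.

  seg 0: a=3 b=-1441/282 c=0 d=29/94
  seg 1: a=-4 b=454/141 c=261/94 d=-563/282
  seg 2: a=0 b=785/282 c=-151/47 d=151/282
S(3/2) = -2725/752

Δ: Δ0=-7/3, Δ1=4, Δ2=-3/2
row 1: diag=8, rhs=38; c'=1/8, d'=19/4
row 2: denom=6−1·1/8=47/8; d'=(-33−1·19/4)/(47/8)=-302/47
back: M2=-302/47
back: M1=19/4−1/8·-302/47=261/47
M: M0=0, M1=261/47, M2=-302/47, M3=0
seg 0: a=3, c=M0/2=0, d=(M1−M0)/(6·3)=29/94, b=Δ0−h0·(2M0+M1)/6=-1441/282
seg 1: a=-4, c=M1/2=261/94, d=(M2−M1)/(6·1)=-563/282, b=Δ1−h1·(2M1+M2)/6=454/141
seg 2: a=0, c=M2/2=-151/47, d=(M3−M2)/(6·2)=151/282, b=Δ2−h2·(2M2+M3)/6=785/282
t_q=3/2 → seg 0, τ=3/2; S=3+-1441/282·τ+0·τ²+29/94·τ³=-2725/752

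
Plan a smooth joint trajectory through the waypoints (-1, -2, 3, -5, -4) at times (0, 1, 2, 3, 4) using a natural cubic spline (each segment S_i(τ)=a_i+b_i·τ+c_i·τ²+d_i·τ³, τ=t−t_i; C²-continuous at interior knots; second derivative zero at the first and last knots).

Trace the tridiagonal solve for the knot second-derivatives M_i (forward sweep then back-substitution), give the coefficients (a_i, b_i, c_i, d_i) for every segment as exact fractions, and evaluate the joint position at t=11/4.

Δ: Δ0=-1, Δ1=5, Δ2=-8, Δ3=1
row 1: diag=4, rhs=36; c'=1/4, d'=9
row 2: denom=4−1·1/4=15/4; d'=(-78−1·9)/(15/4)=-116/5
row 3: denom=4−1·4/15=56/15; d'=(54−1·-116/5)/(56/15)=579/28
back: M3=579/28
back: M2=-116/5−4/15·579/28=-201/7
back: M1=9−1/4·-201/7=453/28
M: M0=0, M1=453/28, M2=-201/7, M3=579/28, M4=0
seg 0: a=-1, c=M0/2=0, d=(M1−M0)/(6·1)=151/56, b=Δ0−h0·(2M0+M1)/6=-207/56
seg 1: a=-2, c=M1/2=453/56, d=(M2−M1)/(6·1)=-419/56, b=Δ1−h1·(2M1+M2)/6=123/28
seg 2: a=3, c=M2/2=-201/14, d=(M3−M2)/(6·1)=461/56, b=Δ2−h2·(2M2+M3)/6=-15/8
seg 3: a=-5, c=M3/2=579/56, d=(M4−M3)/(6·1)=-193/56, b=Δ3−h3·(2M3+M4)/6=-165/28
t_q=11/4 → seg 2, τ=3/4; S=3+-15/8·τ+-201/14·τ²+461/56·τ³=-10785/3584

  seg 0: a=-1 b=-207/56 c=0 d=151/56
  seg 1: a=-2 b=123/28 c=453/56 d=-419/56
  seg 2: a=3 b=-15/8 c=-201/14 d=461/56
  seg 3: a=-5 b=-165/28 c=579/56 d=-193/56
S(11/4) = -10785/3584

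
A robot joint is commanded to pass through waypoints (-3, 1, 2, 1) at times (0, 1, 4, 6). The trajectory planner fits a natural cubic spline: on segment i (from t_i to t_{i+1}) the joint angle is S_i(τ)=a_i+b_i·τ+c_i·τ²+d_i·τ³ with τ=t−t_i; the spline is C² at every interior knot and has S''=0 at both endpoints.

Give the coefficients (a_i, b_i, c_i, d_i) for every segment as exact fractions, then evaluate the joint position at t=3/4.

Δ: Δ0=4, Δ1=1/3, Δ2=-1/2
row 1: diag=8, rhs=-22; c'=3/8, d'=-11/4
row 2: denom=10−3·3/8=71/8; d'=(-5−3·-11/4)/(71/8)=26/71
back: M2=26/71
back: M1=-11/4−3/8·26/71=-205/71
M: M0=0, M1=-205/71, M2=26/71, M3=0
seg 0: a=-3, c=M0/2=0, d=(M1−M0)/(6·1)=-205/426, b=Δ0−h0·(2M0+M1)/6=1909/426
seg 1: a=1, c=M1/2=-205/142, d=(M2−M1)/(6·3)=77/426, b=Δ1−h1·(2M1+M2)/6=647/213
seg 2: a=2, c=M2/2=13/71, d=(M3−M2)/(6·2)=-13/426, b=Δ2−h2·(2M2+M3)/6=-317/426
t_q=3/4 → seg 0, τ=3/4; S=-3+1909/426·τ+0·τ²+-205/426·τ³=1435/9088

  seg 0: a=-3 b=1909/426 c=0 d=-205/426
  seg 1: a=1 b=647/213 c=-205/142 d=77/426
  seg 2: a=2 b=-317/426 c=13/71 d=-13/426
S(3/4) = 1435/9088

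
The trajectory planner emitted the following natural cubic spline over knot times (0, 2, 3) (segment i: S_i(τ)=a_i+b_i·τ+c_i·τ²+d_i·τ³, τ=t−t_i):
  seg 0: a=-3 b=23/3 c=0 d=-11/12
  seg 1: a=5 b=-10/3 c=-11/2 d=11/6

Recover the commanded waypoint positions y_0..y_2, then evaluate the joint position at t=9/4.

y_0 = S_0(0) = a_0 = -3
y_1 = S_1(0) = a_1 = 5
y_2 = S_1(1) = -2
t_q=9/4 is in segment 1 (τ=1/4); S_1(τ)=493/128

y_0=-3 y_1=5 y_2=-2
S(9/4) = 493/128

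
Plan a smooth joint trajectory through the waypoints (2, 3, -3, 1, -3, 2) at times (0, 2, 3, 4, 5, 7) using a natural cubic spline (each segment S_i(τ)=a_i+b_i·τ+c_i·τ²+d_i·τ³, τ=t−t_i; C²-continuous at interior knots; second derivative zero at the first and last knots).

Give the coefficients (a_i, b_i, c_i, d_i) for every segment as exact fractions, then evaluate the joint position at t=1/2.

  seg 0: a=2 b=3867/986 c=0 d=-1687/1972
  seg 1: a=3 b=-6255/986 c=-5061/986 d=2700/493
  seg 2: a=-3 b=-177/986 c=11139/986 d=-121/17
  seg 3: a=1 b=1047/986 c=-9915/986 d=2462/493
  seg 4: a=-3 b=-4011/986 c=4857/986 d=-1619/1972
S(1/2) = 60801/15776

Δ: Δ0=1/2, Δ1=-6, Δ2=4, Δ3=-4, Δ4=5/2
row 1: diag=6, rhs=-39; c'=1/6, d'=-13/2
row 2: denom=4−1·1/6=23/6; d'=(60−1·-13/2)/(23/6)=399/23
row 3: denom=4−1·6/23=86/23; d'=(-48−1·399/23)/(86/23)=-1503/86
row 4: denom=6−1·23/86=493/86; d'=(39−1·-1503/86)/(493/86)=4857/493
back: M4=4857/493
back: M3=-1503/86−23/86·4857/493=-9915/493
back: M2=399/23−6/23·-9915/493=11139/493
back: M1=-13/2−1/6·11139/493=-5061/493
M: M0=0, M1=-5061/493, M2=11139/493, M3=-9915/493, M4=4857/493, M5=0
seg 0: a=2, c=M0/2=0, d=(M1−M0)/(6·2)=-1687/1972, b=Δ0−h0·(2M0+M1)/6=3867/986
seg 1: a=3, c=M1/2=-5061/986, d=(M2−M1)/(6·1)=2700/493, b=Δ1−h1·(2M1+M2)/6=-6255/986
seg 2: a=-3, c=M2/2=11139/986, d=(M3−M2)/(6·1)=-121/17, b=Δ2−h2·(2M2+M3)/6=-177/986
seg 3: a=1, c=M3/2=-9915/986, d=(M4−M3)/(6·1)=2462/493, b=Δ3−h3·(2M3+M4)/6=1047/986
seg 4: a=-3, c=M4/2=4857/986, d=(M5−M4)/(6·2)=-1619/1972, b=Δ4−h4·(2M4+M5)/6=-4011/986
t_q=1/2 → seg 0, τ=1/2; S=2+3867/986·τ+0·τ²+-1687/1972·τ³=60801/15776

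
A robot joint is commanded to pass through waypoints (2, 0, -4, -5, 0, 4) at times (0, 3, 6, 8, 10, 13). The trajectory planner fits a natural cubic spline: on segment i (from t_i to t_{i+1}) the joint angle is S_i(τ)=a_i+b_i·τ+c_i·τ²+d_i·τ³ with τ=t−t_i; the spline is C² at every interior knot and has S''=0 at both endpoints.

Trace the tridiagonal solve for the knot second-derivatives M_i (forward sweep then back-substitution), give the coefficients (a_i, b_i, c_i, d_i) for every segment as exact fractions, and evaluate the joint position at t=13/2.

Δ: Δ0=-2/3, Δ1=-4/3, Δ2=-1/2, Δ3=5/2, Δ4=4/3
row 1: diag=12, rhs=-4; c'=1/4, d'=-1/3
row 2: denom=10−3·1/4=37/4; d'=(5−3·-1/3)/(37/4)=24/37
row 3: denom=8−2·8/37=280/37; d'=(18−2·24/37)/(280/37)=309/140
row 4: denom=10−2·37/140=663/70; d'=(-7−2·309/140)/(663/70)=-47/39
back: M4=-47/39
back: M3=309/140−37/140·-47/39=197/78
back: M2=24/37−8/37·197/78=4/39
back: M1=-1/3−1/4·4/39=-14/39
M: M0=0, M1=-14/39, M2=4/39, M3=197/78, M4=-47/39, M5=0
seg 0: a=2, c=M0/2=0, d=(M1−M0)/(6·3)=-7/351, b=Δ0−h0·(2M0+M1)/6=-19/39
seg 1: a=0, c=M1/2=-7/39, d=(M2−M1)/(6·3)=1/39, b=Δ1−h1·(2M1+M2)/6=-40/39
seg 2: a=-4, c=M2/2=2/39, d=(M3−M2)/(6·2)=21/104, b=Δ2−h2·(2M2+M3)/6=-55/39
seg 3: a=-5, c=M3/2=197/156, d=(M4−M3)/(6·2)=-97/312, b=Δ3−h3·(2M3+M4)/6=95/78
seg 4: a=0, c=M4/2=-47/78, d=(M5−M4)/(6·3)=47/702, b=Δ4−h4·(2M4+M5)/6=33/13
t_q=13/2 → seg 2, τ=1/2; S=-4+-55/39·τ+2/39·τ²+21/104·τ³=-3883/832

  seg 0: a=2 b=-19/39 c=0 d=-7/351
  seg 1: a=0 b=-40/39 c=-7/39 d=1/39
  seg 2: a=-4 b=-55/39 c=2/39 d=21/104
  seg 3: a=-5 b=95/78 c=197/156 d=-97/312
  seg 4: a=0 b=33/13 c=-47/78 d=47/702
S(13/2) = -3883/832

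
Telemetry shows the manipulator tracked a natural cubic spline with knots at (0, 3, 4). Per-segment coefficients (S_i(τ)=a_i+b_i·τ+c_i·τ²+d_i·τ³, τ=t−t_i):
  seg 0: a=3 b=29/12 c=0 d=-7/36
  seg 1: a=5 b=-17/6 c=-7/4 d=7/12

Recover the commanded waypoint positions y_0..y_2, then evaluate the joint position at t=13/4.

y_0=3 y_1=5 y_2=1
S(13/4) = 1073/256

y_0 = S_0(0) = a_0 = 3
y_1 = S_1(0) = a_1 = 5
y_2 = S_1(1) = 1
t_q=13/4 is in segment 1 (τ=1/4); S_1(τ)=1073/256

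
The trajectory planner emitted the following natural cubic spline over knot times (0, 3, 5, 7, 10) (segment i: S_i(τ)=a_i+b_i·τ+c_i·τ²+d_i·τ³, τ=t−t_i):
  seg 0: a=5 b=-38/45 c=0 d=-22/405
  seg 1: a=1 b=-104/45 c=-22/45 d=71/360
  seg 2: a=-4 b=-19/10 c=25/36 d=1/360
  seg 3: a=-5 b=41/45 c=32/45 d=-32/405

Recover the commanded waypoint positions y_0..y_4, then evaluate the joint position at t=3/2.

y_0=5 y_1=1 y_2=-4 y_3=-5 y_4=2
S(3/2) = 71/20

y_0 = S_0(0) = a_0 = 5
y_1 = S_1(0) = a_1 = 1
y_2 = S_2(0) = a_2 = -4
y_3 = S_3(0) = a_3 = -5
y_4 = S_3(3) = 2
t_q=3/2 is in segment 0 (τ=3/2); S_0(τ)=71/20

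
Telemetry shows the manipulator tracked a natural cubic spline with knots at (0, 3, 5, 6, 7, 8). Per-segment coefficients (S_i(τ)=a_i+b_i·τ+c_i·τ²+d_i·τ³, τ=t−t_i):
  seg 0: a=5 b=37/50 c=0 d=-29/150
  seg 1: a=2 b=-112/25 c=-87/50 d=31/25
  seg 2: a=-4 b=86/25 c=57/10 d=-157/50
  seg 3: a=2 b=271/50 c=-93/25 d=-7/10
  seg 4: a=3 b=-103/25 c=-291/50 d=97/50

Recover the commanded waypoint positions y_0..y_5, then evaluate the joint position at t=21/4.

y_0=5 y_1=2 y_2=-4 y_3=2 y_4=3 y_5=-5
S(21/4) = -1813/640

y_0 = S_0(0) = a_0 = 5
y_1 = S_1(0) = a_1 = 2
y_2 = S_2(0) = a_2 = -4
y_3 = S_3(0) = a_3 = 2
y_4 = S_4(0) = a_4 = 3
y_5 = S_4(1) = -5
t_q=21/4 is in segment 2 (τ=1/4); S_2(τ)=-1813/640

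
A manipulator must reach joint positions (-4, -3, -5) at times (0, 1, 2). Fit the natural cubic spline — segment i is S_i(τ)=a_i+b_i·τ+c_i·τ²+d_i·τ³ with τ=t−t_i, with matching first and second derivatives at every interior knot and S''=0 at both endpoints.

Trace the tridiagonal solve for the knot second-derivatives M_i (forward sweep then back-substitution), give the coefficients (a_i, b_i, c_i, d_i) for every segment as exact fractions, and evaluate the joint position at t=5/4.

Δ: Δ0=1, Δ1=-2
row 1: diag=4, rhs=-18; c'=1/4, d'=-9/2
back: M1=-9/2
M: M0=0, M1=-9/2, M2=0
seg 0: a=-4, c=M0/2=0, d=(M1−M0)/(6·1)=-3/4, b=Δ0−h0·(2M0+M1)/6=7/4
seg 1: a=-3, c=M1/2=-9/4, d=(M2−M1)/(6·1)=3/4, b=Δ1−h1·(2M1+M2)/6=-1/2
t_q=5/4 → seg 1, τ=1/4; S=-3+-1/2·τ+-9/4·τ²+3/4·τ³=-833/256

  seg 0: a=-4 b=7/4 c=0 d=-3/4
  seg 1: a=-3 b=-1/2 c=-9/4 d=3/4
S(5/4) = -833/256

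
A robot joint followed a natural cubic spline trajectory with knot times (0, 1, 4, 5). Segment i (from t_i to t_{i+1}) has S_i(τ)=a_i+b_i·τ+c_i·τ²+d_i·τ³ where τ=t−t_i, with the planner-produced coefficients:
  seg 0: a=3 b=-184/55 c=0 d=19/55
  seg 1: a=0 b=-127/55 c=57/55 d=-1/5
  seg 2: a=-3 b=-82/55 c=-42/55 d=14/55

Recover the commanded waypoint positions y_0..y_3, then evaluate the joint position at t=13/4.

y_0=3 y_1=0 y_2=-3 y_3=-5
S(13/4) = -7839/3520

y_0 = S_0(0) = a_0 = 3
y_1 = S_1(0) = a_1 = 0
y_2 = S_2(0) = a_2 = -3
y_3 = S_2(1) = -5
t_q=13/4 is in segment 1 (τ=9/4); S_1(τ)=-7839/3520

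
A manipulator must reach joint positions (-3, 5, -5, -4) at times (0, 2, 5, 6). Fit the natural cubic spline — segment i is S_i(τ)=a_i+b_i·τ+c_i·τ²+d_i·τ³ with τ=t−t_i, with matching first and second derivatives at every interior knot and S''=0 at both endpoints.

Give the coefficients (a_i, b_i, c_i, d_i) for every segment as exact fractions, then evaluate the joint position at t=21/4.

  seg 0: a=-3 b=1282/213 c=0 d=-215/426
  seg 1: a=5 b=-8/213 c=-215/71 d=137/213
  seg 2: a=-5 b=-179/213 c=196/71 d=-196/213
S(21/4) = -5739/1136

Δ: Δ0=4, Δ1=-10/3, Δ2=1
row 1: diag=10, rhs=-44; c'=3/10, d'=-22/5
row 2: denom=8−3·3/10=71/10; d'=(26−3·-22/5)/(71/10)=392/71
back: M2=392/71
back: M1=-22/5−3/10·392/71=-430/71
M: M0=0, M1=-430/71, M2=392/71, M3=0
seg 0: a=-3, c=M0/2=0, d=(M1−M0)/(6·2)=-215/426, b=Δ0−h0·(2M0+M1)/6=1282/213
seg 1: a=5, c=M1/2=-215/71, d=(M2−M1)/(6·3)=137/213, b=Δ1−h1·(2M1+M2)/6=-8/213
seg 2: a=-5, c=M2/2=196/71, d=(M3−M2)/(6·1)=-196/213, b=Δ2−h2·(2M2+M3)/6=-179/213
t_q=21/4 → seg 2, τ=1/4; S=-5+-179/213·τ+196/71·τ²+-196/213·τ³=-5739/1136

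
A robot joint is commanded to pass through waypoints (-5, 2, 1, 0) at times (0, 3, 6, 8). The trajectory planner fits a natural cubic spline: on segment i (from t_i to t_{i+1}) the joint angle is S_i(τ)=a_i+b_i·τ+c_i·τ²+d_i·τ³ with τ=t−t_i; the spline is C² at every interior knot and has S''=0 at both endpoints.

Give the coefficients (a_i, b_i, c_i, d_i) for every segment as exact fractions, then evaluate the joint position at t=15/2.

Δ: Δ0=7/3, Δ1=-1/3, Δ2=-1/2
row 1: diag=12, rhs=-16; c'=1/4, d'=-4/3
row 2: denom=10−3·1/4=37/4; d'=(-1−3·-4/3)/(37/4)=12/37
back: M2=12/37
back: M1=-4/3−1/4·12/37=-157/111
M: M0=0, M1=-157/111, M2=12/37, M3=0
seg 0: a=-5, c=M0/2=0, d=(M1−M0)/(6·3)=-157/1998, b=Δ0−h0·(2M0+M1)/6=225/74
seg 1: a=2, c=M1/2=-157/222, d=(M2−M1)/(6·3)=193/1998, b=Δ1−h1·(2M1+M2)/6=34/37
seg 2: a=1, c=M2/2=6/37, d=(M3−M2)/(6·2)=-1/37, b=Δ2−h2·(2M2+M3)/6=-53/74
t_q=15/2 → seg 2, τ=3/2; S=1+-53/74·τ+6/37·τ²+-1/37·τ³=59/296

  seg 0: a=-5 b=225/74 c=0 d=-157/1998
  seg 1: a=2 b=34/37 c=-157/222 d=193/1998
  seg 2: a=1 b=-53/74 c=6/37 d=-1/37
S(15/2) = 59/296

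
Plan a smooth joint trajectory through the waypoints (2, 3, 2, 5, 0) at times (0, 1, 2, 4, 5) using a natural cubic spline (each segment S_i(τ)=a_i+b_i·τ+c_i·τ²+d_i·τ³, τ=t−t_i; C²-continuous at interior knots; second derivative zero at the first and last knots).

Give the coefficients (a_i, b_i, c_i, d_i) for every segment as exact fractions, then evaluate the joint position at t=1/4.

  seg 0: a=2 b=107/61 c=0 d=-46/61
  seg 1: a=3 b=-31/61 c=-138/61 d=108/61
  seg 2: a=2 b=17/61 c=186/61 d=-595/488
  seg 3: a=5 b=-263/122 c=-1041/244 d=347/244
S(1/4) = 4737/1952

Δ: Δ0=1, Δ1=-1, Δ2=3/2, Δ3=-5
row 1: diag=4, rhs=-12; c'=1/4, d'=-3
row 2: denom=6−1·1/4=23/4; d'=(15−1·-3)/(23/4)=72/23
row 3: denom=6−2·8/23=122/23; d'=(-39−2·72/23)/(122/23)=-1041/122
back: M3=-1041/122
back: M2=72/23−8/23·-1041/122=372/61
back: M1=-3−1/4·372/61=-276/61
M: M0=0, M1=-276/61, M2=372/61, M3=-1041/122, M4=0
seg 0: a=2, c=M0/2=0, d=(M1−M0)/(6·1)=-46/61, b=Δ0−h0·(2M0+M1)/6=107/61
seg 1: a=3, c=M1/2=-138/61, d=(M2−M1)/(6·1)=108/61, b=Δ1−h1·(2M1+M2)/6=-31/61
seg 2: a=2, c=M2/2=186/61, d=(M3−M2)/(6·2)=-595/488, b=Δ2−h2·(2M2+M3)/6=17/61
seg 3: a=5, c=M3/2=-1041/244, d=(M4−M3)/(6·1)=347/244, b=Δ3−h3·(2M3+M4)/6=-263/122
t_q=1/4 → seg 0, τ=1/4; S=2+107/61·τ+0·τ²+-46/61·τ³=4737/1952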